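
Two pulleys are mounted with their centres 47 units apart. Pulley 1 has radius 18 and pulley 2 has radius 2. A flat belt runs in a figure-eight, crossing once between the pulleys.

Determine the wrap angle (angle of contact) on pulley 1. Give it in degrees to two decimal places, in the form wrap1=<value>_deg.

crossed belt: β = asin((r1+r2)/C) = asin(20/47) = 25.1843°
wrap1 = wrap2 = π + 2β = 230.3687°

wrap1=230.37_deg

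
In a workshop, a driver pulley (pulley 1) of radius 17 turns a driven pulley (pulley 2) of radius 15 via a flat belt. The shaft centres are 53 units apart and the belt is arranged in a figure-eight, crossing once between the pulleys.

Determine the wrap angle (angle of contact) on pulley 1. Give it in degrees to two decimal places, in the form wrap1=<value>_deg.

crossed belt: β = asin((r1+r2)/C) = asin(32/53) = 37.1406°
wrap1 = wrap2 = π + 2β = 254.2813°

wrap1=254.28_deg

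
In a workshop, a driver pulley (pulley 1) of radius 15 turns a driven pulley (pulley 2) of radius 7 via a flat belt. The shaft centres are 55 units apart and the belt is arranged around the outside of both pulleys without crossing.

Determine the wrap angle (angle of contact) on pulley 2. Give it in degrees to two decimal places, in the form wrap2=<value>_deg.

wrap2=163.27_deg

open belt: β = asin((r2−r1)/C) = asin(-8/55) = -8.3636°
wrap1 = π − 2β = 196.7272°
wrap2 = π + 2β = 163.2728°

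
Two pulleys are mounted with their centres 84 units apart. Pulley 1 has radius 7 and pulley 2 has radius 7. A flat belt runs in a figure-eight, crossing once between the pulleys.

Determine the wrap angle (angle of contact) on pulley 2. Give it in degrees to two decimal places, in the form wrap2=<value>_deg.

wrap2=199.19_deg

crossed belt: β = asin((r1+r2)/C) = asin(14/84) = 9.5941°
wrap1 = wrap2 = π + 2β = 199.1881°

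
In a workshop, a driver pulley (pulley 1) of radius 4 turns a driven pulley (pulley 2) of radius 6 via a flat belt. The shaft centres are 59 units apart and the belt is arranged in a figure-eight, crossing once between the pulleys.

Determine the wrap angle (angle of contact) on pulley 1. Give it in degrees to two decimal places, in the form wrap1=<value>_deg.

crossed belt: β = asin((r1+r2)/C) = asin(10/59) = 9.7583°
wrap1 = wrap2 = π + 2β = 199.5165°

wrap1=199.52_deg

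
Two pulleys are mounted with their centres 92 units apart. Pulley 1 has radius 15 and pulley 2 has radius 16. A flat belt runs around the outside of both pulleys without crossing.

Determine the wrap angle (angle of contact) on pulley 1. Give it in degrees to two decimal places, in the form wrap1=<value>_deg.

wrap1=178.75_deg

open belt: β = asin((r2−r1)/C) = asin(1/92) = 0.6228°
wrap1 = π − 2β = 178.7544°
wrap2 = π + 2β = 181.2456°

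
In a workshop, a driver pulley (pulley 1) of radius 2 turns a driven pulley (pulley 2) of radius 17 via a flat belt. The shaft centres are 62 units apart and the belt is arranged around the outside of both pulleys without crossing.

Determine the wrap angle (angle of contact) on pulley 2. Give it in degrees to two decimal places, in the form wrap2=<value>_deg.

open belt: β = asin((r2−r1)/C) = asin(15/62) = 14.0008°
wrap1 = π − 2β = 151.9984°
wrap2 = π + 2β = 208.0016°

wrap2=208.00_deg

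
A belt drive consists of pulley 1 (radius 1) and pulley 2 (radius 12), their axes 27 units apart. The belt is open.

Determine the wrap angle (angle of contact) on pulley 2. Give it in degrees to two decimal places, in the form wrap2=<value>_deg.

wrap2=228.08_deg

open belt: β = asin((r2−r1)/C) = asin(11/27) = 24.0421°
wrap1 = π − 2β = 131.9158°
wrap2 = π + 2β = 228.0842°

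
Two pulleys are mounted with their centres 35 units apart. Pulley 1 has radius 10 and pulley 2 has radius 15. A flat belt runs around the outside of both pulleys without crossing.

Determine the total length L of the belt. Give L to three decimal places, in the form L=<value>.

open belt: β = asin((r2−r1)/C) = asin(5/35) = 8.2132°
wrap1 = π − 2β = 163.5736°
wrap2 = π + 2β = 196.4264°
tangent length = C·cosβ = 34.6410
L = r1·wrap1 + r2·wrap2 + 2·C·cosβ = 10·2.8549 + 15·3.4283 + 2·34.6410 = 149.2553

L=149.255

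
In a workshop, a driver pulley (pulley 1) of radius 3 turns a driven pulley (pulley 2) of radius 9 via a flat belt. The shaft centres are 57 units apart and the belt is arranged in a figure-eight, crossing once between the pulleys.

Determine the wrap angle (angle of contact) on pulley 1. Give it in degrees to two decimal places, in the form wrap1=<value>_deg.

wrap1=204.31_deg

crossed belt: β = asin((r1+r2)/C) = asin(12/57) = 12.1532°
wrap1 = wrap2 = π + 2β = 204.3064°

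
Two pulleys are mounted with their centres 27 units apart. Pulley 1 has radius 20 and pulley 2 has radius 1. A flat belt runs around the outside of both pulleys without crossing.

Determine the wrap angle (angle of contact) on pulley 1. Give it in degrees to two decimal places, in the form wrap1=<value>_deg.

wrap1=269.45_deg

open belt: β = asin((r2−r1)/C) = asin(-19/27) = -44.7249°
wrap1 = π − 2β = 269.4498°
wrap2 = π + 2β = 90.5502°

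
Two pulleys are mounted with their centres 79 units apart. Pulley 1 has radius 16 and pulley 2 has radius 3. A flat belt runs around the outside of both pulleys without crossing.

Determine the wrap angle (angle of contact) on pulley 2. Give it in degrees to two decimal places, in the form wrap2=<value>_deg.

wrap2=161.06_deg

open belt: β = asin((r2−r1)/C) = asin(-13/79) = -9.4715°
wrap1 = π − 2β = 198.9430°
wrap2 = π + 2β = 161.0570°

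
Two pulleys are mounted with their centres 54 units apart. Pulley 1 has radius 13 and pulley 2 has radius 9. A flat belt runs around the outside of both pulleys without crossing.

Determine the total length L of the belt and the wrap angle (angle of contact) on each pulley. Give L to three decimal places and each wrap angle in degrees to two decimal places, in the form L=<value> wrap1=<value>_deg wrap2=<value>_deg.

L=177.411 wrap1=188.50_deg wrap2=171.50_deg

open belt: β = asin((r2−r1)/C) = asin(-4/54) = -4.2480°
wrap1 = π − 2β = 188.4960°
wrap2 = π + 2β = 171.5040°
tangent length = C·cosβ = 53.8516
L = r1·wrap1 + r2·wrap2 + 2·C·cosβ = 13·3.2899 + 9·2.9933 + 2·53.8516 = 177.4115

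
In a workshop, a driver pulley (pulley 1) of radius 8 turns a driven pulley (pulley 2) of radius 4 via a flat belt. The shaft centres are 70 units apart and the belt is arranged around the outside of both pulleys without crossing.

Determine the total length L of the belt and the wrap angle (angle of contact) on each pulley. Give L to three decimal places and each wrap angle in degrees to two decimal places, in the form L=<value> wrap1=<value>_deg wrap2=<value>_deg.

open belt: β = asin((r2−r1)/C) = asin(-4/70) = -3.2758°
wrap1 = π − 2β = 186.5517°
wrap2 = π + 2β = 173.4483°
tangent length = C·cosβ = 69.8856
L = r1·wrap1 + r2·wrap2 + 2·C·cosβ = 8·3.2559 + 4·3.0272 + 2·69.8856 = 177.9277

L=177.928 wrap1=186.55_deg wrap2=173.45_deg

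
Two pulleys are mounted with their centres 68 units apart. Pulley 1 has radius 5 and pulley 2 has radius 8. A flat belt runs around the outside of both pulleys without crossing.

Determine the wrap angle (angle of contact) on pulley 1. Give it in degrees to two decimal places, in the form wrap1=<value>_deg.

wrap1=174.94_deg

open belt: β = asin((r2−r1)/C) = asin(3/68) = 2.5286°
wrap1 = π − 2β = 174.9428°
wrap2 = π + 2β = 185.0572°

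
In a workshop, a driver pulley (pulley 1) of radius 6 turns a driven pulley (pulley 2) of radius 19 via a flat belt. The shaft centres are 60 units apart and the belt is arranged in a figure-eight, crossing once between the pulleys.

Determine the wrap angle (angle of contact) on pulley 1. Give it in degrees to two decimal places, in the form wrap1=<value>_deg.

wrap1=229.25_deg

crossed belt: β = asin((r1+r2)/C) = asin(25/60) = 24.6243°
wrap1 = wrap2 = π + 2β = 229.2486°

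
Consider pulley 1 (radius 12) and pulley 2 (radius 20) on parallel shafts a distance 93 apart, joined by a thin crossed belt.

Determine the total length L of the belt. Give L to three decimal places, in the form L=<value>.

crossed belt: β = asin((r1+r2)/C) = asin(32/93) = 20.1260°
wrap1 = wrap2 = π + 2β = 220.2520°
tangent length = C·cosβ = 87.3212
L = (r1+r2)·wrap + 2·C·cosβ = 32·3.8441 + 2·87.3212 = 297.6544

L=297.654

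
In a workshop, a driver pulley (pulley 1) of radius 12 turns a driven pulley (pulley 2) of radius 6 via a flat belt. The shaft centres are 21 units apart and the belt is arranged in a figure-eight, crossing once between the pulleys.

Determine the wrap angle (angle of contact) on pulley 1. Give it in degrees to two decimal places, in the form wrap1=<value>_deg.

wrap1=297.99_deg

crossed belt: β = asin((r1+r2)/C) = asin(18/21) = 58.9973°
wrap1 = wrap2 = π + 2β = 297.9946°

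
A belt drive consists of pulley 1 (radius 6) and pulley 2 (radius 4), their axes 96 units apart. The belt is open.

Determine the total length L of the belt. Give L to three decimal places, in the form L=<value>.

L=223.458

open belt: β = asin((r2−r1)/C) = asin(-2/96) = -1.1937°
wrap1 = π − 2β = 182.3875°
wrap2 = π + 2β = 177.6125°
tangent length = C·cosβ = 95.9792
L = r1·wrap1 + r2·wrap2 + 2·C·cosβ = 6·3.1833 + 4·3.0999 + 2·95.9792 = 223.4576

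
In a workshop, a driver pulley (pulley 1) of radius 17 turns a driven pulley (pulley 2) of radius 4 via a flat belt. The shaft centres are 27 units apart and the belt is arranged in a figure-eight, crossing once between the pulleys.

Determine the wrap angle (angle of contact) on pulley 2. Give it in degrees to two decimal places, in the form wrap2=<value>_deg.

crossed belt: β = asin((r1+r2)/C) = asin(21/27) = 51.0576°
wrap1 = wrap2 = π + 2β = 282.1151°

wrap2=282.12_deg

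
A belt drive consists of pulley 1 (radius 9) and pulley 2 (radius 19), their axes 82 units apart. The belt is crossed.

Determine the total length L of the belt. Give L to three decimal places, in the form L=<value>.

crossed belt: β = asin((r1+r2)/C) = asin(28/82) = 19.9661°
wrap1 = wrap2 = π + 2β = 219.9321°
tangent length = C·cosβ = 77.0714
L = (r1+r2)·wrap + 2·C·cosβ = 28·3.8385 + 2·77.0714 = 261.6219

L=261.622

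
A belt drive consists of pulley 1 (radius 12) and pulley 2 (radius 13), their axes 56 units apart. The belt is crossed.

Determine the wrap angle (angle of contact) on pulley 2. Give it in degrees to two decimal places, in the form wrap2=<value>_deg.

wrap2=233.03_deg

crossed belt: β = asin((r1+r2)/C) = asin(25/56) = 26.5148°
wrap1 = wrap2 = π + 2β = 233.0295°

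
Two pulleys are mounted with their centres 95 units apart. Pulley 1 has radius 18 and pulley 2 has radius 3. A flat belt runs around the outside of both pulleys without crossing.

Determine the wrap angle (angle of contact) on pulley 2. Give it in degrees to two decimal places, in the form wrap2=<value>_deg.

open belt: β = asin((r2−r1)/C) = asin(-15/95) = -9.0847°
wrap1 = π − 2β = 198.1694°
wrap2 = π + 2β = 161.8306°

wrap2=161.83_deg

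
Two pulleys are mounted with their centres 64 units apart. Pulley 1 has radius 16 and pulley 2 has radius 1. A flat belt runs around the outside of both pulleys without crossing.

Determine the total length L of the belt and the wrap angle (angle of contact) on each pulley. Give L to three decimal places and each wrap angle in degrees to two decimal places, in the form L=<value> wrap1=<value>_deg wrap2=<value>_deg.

L=184.939 wrap1=207.11_deg wrap2=152.89_deg

open belt: β = asin((r2−r1)/C) = asin(-15/64) = -13.5548°
wrap1 = π − 2β = 207.1096°
wrap2 = π + 2β = 152.8904°
tangent length = C·cosβ = 62.2174
L = r1·wrap1 + r2·wrap2 + 2·C·cosβ = 16·3.6147 + 1·2.6684 + 2·62.2174 = 184.9391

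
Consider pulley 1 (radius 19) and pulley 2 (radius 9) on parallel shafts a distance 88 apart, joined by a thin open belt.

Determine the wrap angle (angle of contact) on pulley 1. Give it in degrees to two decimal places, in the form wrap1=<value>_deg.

wrap1=193.05_deg

open belt: β = asin((r2−r1)/C) = asin(-10/88) = -6.5250°
wrap1 = π − 2β = 193.0500°
wrap2 = π + 2β = 166.9500°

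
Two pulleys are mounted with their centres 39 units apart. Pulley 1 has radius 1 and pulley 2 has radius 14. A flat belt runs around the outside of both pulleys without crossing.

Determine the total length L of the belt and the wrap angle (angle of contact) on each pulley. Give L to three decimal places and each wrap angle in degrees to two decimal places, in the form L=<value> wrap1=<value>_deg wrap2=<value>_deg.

L=129.499 wrap1=141.06_deg wrap2=218.94_deg

open belt: β = asin((r2−r1)/C) = asin(13/39) = 19.4712°
wrap1 = π − 2β = 141.0576°
wrap2 = π + 2β = 218.9424°
tangent length = C·cosβ = 36.7696
L = r1·wrap1 + r2·wrap2 + 2·C·cosβ = 1·2.4619 + 14·3.8213 + 2·36.7696 = 129.4988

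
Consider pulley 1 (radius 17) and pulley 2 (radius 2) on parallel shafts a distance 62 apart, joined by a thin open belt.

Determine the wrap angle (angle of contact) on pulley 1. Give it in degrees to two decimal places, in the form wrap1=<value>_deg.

wrap1=208.00_deg

open belt: β = asin((r2−r1)/C) = asin(-15/62) = -14.0008°
wrap1 = π − 2β = 208.0016°
wrap2 = π + 2β = 151.9984°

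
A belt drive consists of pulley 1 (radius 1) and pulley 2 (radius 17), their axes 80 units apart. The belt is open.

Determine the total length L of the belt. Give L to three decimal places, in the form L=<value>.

open belt: β = asin((r2−r1)/C) = asin(16/80) = 11.5370°
wrap1 = π − 2β = 156.9261°
wrap2 = π + 2β = 203.0739°
tangent length = C·cosβ = 78.3837
L = r1·wrap1 + r2·wrap2 + 2·C·cosβ = 1·2.7389 + 17·3.5443 + 2·78.3837 = 219.7595

L=219.759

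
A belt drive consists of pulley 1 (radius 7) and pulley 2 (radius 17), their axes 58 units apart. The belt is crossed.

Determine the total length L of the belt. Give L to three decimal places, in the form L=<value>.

L=201.479

crossed belt: β = asin((r1+r2)/C) = asin(24/58) = 24.4433°
wrap1 = wrap2 = π + 2β = 228.8867°
tangent length = C·cosβ = 52.8015
L = (r1+r2)·wrap + 2·C·cosβ = 24·3.9948 + 2·52.8015 = 201.4789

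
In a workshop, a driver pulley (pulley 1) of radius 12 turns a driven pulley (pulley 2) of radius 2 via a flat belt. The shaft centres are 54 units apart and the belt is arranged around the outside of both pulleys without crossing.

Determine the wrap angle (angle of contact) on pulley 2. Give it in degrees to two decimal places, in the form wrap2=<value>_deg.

wrap2=158.66_deg

open belt: β = asin((r2−r1)/C) = asin(-10/54) = -10.6719°
wrap1 = π − 2β = 201.3439°
wrap2 = π + 2β = 158.6561°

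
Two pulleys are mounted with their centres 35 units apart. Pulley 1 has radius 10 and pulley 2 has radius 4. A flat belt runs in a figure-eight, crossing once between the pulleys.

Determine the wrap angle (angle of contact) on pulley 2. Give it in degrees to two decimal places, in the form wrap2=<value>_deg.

wrap2=227.16_deg

crossed belt: β = asin((r1+r2)/C) = asin(14/35) = 23.5782°
wrap1 = wrap2 = π + 2β = 227.1564°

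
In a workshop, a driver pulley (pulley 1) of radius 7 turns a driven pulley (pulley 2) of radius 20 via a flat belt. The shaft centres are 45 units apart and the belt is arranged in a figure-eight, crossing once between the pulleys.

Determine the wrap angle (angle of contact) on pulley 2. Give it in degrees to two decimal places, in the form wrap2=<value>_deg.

wrap2=253.74_deg

crossed belt: β = asin((r1+r2)/C) = asin(27/45) = 36.8699°
wrap1 = wrap2 = π + 2β = 253.7398°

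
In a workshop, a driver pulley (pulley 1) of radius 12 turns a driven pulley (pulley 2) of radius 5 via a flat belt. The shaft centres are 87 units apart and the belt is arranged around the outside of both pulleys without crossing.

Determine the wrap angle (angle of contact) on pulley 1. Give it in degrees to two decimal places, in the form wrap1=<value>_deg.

open belt: β = asin((r2−r1)/C) = asin(-7/87) = -4.6150°
wrap1 = π − 2β = 189.2300°
wrap2 = π + 2β = 170.7700°

wrap1=189.23_deg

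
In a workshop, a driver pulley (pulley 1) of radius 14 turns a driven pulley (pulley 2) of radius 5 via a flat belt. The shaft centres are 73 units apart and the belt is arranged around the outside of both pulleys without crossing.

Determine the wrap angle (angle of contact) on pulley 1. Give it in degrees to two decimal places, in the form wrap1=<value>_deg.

wrap1=194.16_deg

open belt: β = asin((r2−r1)/C) = asin(-9/73) = -7.0819°
wrap1 = π − 2β = 194.1638°
wrap2 = π + 2β = 165.8362°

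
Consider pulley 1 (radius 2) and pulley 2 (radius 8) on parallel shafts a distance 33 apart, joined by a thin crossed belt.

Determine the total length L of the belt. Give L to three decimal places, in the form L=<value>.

L=100.470

crossed belt: β = asin((r1+r2)/C) = asin(10/33) = 17.6397°
wrap1 = wrap2 = π + 2β = 215.2794°
tangent length = C·cosβ = 31.4484
L = (r1+r2)·wrap + 2·C·cosβ = 10·3.7573 + 2·31.4484 = 100.4701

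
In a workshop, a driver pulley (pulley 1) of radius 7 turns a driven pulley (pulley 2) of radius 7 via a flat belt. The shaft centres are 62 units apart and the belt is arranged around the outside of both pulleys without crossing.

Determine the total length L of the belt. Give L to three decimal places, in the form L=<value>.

L=167.982

open belt: β = asin((r2−r1)/C) = asin(0/62) = 0.0000°
wrap1 = π − 2β = 180.0000°
wrap2 = π + 2β = 180.0000°
tangent length = C·cosβ = 62.0000
L = r1·wrap1 + r2·wrap2 + 2·C·cosβ = 7·3.1416 + 7·3.1416 + 2·62.0000 = 167.9823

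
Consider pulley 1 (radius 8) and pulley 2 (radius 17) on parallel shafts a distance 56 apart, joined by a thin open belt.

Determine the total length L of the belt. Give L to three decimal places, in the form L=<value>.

open belt: β = asin((r2−r1)/C) = asin(9/56) = 9.2484°
wrap1 = π − 2β = 161.5033°
wrap2 = π + 2β = 198.4967°
tangent length = C·cosβ = 55.2721
L = r1·wrap1 + r2·wrap2 + 2·C·cosβ = 8·2.8188 + 17·3.4644 + 2·55.2721 = 191.9894

L=191.989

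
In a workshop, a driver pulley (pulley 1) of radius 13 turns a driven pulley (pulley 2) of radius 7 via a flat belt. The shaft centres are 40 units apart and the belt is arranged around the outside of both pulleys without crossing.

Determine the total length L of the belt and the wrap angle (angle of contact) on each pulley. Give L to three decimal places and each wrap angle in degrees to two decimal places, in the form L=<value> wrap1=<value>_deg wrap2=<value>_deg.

L=143.734 wrap1=197.25_deg wrap2=162.75_deg

open belt: β = asin((r2−r1)/C) = asin(-6/40) = -8.6269°
wrap1 = π − 2β = 197.2539°
wrap2 = π + 2β = 162.7461°
tangent length = C·cosβ = 39.5474
L = r1·wrap1 + r2·wrap2 + 2·C·cosβ = 13·3.4427 + 7·2.8405 + 2·39.5474 = 143.7336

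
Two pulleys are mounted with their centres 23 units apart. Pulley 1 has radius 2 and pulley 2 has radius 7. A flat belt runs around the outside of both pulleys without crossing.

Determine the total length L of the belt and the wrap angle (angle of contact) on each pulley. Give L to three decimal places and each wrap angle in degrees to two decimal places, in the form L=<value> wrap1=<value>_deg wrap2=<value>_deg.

open belt: β = asin((r2−r1)/C) = asin(5/23) = 12.5559°
wrap1 = π − 2β = 154.8883°
wrap2 = π + 2β = 205.1117°
tangent length = C·cosβ = 22.4499
L = r1·wrap1 + r2·wrap2 + 2·C·cosβ = 2·2.7033 + 7·3.5799 + 2·22.4499 = 75.3656

L=75.366 wrap1=154.89_deg wrap2=205.11_deg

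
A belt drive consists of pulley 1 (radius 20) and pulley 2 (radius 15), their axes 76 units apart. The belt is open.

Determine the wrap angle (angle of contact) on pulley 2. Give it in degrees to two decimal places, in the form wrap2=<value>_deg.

open belt: β = asin((r2−r1)/C) = asin(-5/76) = -3.7722°
wrap1 = π − 2β = 187.5444°
wrap2 = π + 2β = 172.4556°

wrap2=172.46_deg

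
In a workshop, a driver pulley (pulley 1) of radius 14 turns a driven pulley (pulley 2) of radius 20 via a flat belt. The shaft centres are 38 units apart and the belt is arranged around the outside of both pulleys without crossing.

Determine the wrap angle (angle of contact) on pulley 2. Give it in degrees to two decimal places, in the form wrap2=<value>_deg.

wrap2=198.17_deg

open belt: β = asin((r2−r1)/C) = asin(6/38) = 9.0847°
wrap1 = π − 2β = 161.8306°
wrap2 = π + 2β = 198.1694°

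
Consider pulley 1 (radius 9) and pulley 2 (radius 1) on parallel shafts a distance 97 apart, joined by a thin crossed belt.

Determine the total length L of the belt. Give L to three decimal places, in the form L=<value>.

crossed belt: β = asin((r1+r2)/C) = asin(10/97) = 5.9173°
wrap1 = wrap2 = π + 2β = 191.8346°
tangent length = C·cosβ = 96.4832
L = (r1+r2)·wrap + 2·C·cosβ = 10·3.3481 + 2·96.4832 = 226.4478

L=226.448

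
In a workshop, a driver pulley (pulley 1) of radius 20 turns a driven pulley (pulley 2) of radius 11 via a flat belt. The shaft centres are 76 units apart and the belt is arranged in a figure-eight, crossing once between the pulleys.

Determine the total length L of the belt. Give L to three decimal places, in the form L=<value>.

crossed belt: β = asin((r1+r2)/C) = asin(31/76) = 24.0727°
wrap1 = wrap2 = π + 2β = 228.1453°
tangent length = C·cosβ = 69.3902
L = (r1+r2)·wrap + 2·C·cosβ = 31·3.9819 + 2·69.3902 = 262.2189

L=262.219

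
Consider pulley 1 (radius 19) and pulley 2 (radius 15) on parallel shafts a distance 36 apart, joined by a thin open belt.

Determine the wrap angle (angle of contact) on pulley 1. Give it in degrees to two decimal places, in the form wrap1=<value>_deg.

wrap1=192.76_deg

open belt: β = asin((r2−r1)/C) = asin(-4/36) = -6.3794°
wrap1 = π − 2β = 192.7587°
wrap2 = π + 2β = 167.2413°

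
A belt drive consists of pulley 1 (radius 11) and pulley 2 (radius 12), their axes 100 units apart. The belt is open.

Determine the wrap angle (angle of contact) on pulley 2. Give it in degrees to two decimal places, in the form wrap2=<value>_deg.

open belt: β = asin((r2−r1)/C) = asin(1/100) = 0.5730°
wrap1 = π − 2β = 178.8541°
wrap2 = π + 2β = 181.1459°

wrap2=181.15_deg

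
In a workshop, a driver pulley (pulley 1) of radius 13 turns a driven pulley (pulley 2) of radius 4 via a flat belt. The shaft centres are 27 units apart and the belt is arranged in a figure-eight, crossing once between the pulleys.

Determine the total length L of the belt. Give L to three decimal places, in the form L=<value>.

L=118.516

crossed belt: β = asin((r1+r2)/C) = asin(17/27) = 39.0228°
wrap1 = wrap2 = π + 2β = 258.0456°
tangent length = C·cosβ = 20.9762
L = (r1+r2)·wrap + 2·C·cosβ = 17·4.5037 + 2·20.9762 = 118.5160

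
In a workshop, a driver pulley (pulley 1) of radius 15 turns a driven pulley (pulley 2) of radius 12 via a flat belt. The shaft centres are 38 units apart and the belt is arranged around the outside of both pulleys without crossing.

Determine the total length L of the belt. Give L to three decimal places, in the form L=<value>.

L=161.060

open belt: β = asin((r2−r1)/C) = asin(-3/38) = -4.5281°
wrap1 = π − 2β = 189.0561°
wrap2 = π + 2β = 170.9439°
tangent length = C·cosβ = 37.8814
L = r1·wrap1 + r2·wrap2 + 2·C·cosβ = 15·3.2997 + 12·2.9835 + 2·37.8814 = 161.0600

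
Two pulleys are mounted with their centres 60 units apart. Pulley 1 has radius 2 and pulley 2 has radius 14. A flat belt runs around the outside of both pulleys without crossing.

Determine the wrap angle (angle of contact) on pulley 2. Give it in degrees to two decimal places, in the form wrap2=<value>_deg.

open belt: β = asin((r2−r1)/C) = asin(12/60) = 11.5370°
wrap1 = π − 2β = 156.9261°
wrap2 = π + 2β = 203.0739°

wrap2=203.07_deg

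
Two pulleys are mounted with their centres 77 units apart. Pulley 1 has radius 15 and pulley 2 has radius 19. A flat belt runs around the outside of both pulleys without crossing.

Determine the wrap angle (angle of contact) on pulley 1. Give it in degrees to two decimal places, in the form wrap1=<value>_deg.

wrap1=174.04_deg

open belt: β = asin((r2−r1)/C) = asin(4/77) = 2.9777°
wrap1 = π − 2β = 174.0445°
wrap2 = π + 2β = 185.9555°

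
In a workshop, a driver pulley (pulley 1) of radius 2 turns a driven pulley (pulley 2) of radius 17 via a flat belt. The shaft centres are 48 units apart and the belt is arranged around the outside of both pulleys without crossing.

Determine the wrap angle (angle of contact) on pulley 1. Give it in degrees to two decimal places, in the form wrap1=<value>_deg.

wrap1=143.58_deg

open belt: β = asin((r2−r1)/C) = asin(15/48) = 18.2100°
wrap1 = π − 2β = 143.5801°
wrap2 = π + 2β = 216.4199°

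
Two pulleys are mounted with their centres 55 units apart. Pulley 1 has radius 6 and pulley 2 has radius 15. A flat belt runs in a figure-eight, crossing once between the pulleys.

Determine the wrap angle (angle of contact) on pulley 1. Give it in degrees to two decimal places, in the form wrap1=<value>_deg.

wrap1=224.89_deg

crossed belt: β = asin((r1+r2)/C) = asin(21/55) = 22.4464°
wrap1 = wrap2 = π + 2β = 224.8927°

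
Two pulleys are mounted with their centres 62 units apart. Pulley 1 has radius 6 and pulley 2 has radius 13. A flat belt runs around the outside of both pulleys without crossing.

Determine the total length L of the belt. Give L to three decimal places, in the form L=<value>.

L=184.481

open belt: β = asin((r2−r1)/C) = asin(7/62) = 6.4827°
wrap1 = π − 2β = 167.0346°
wrap2 = π + 2β = 192.9654°
tangent length = C·cosβ = 61.6036
L = r1·wrap1 + r2·wrap2 + 2·C·cosβ = 6·2.9153 + 13·3.3679 + 2·61.6036 = 184.4814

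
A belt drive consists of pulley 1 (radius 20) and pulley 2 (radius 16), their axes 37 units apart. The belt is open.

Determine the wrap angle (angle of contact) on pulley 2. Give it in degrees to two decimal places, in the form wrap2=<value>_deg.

open belt: β = asin((r2−r1)/C) = asin(-4/37) = -6.2063°
wrap1 = π − 2β = 192.4125°
wrap2 = π + 2β = 167.5875°

wrap2=167.59_deg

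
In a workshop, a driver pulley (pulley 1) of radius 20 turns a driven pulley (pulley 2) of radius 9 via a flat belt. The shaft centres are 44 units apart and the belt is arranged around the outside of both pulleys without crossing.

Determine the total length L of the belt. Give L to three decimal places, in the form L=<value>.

open belt: β = asin((r2−r1)/C) = asin(-11/44) = -14.4775°
wrap1 = π − 2β = 208.9550°
wrap2 = π + 2β = 151.0450°
tangent length = C·cosβ = 42.6028
L = r1·wrap1 + r2·wrap2 + 2·C·cosβ = 20·3.6470 + 9·2.6362 + 2·42.6028 = 181.8708

L=181.871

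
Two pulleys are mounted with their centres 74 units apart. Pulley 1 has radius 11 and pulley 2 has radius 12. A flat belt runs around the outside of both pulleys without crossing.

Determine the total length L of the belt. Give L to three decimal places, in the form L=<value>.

open belt: β = asin((r2−r1)/C) = asin(1/74) = 0.7743°
wrap1 = π − 2β = 178.4514°
wrap2 = π + 2β = 181.5486°
tangent length = C·cosβ = 73.9932
L = r1·wrap1 + r2·wrap2 + 2·C·cosβ = 11·3.1146 + 12·3.1686 + 2·73.9932 = 220.2701

L=220.270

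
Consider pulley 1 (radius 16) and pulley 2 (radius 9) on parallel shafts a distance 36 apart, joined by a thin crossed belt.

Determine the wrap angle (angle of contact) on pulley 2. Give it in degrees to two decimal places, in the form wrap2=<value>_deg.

crossed belt: β = asin((r1+r2)/C) = asin(25/36) = 43.9830°
wrap1 = wrap2 = π + 2β = 267.9659°

wrap2=267.97_deg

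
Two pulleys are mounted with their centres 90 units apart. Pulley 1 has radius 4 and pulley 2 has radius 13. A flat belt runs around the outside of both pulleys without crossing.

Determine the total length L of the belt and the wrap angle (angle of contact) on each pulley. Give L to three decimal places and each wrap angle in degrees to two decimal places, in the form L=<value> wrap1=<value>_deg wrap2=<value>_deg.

L=234.308 wrap1=168.52_deg wrap2=191.48_deg

open belt: β = asin((r2−r1)/C) = asin(9/90) = 5.7392°
wrap1 = π − 2β = 168.5217°
wrap2 = π + 2β = 191.4783°
tangent length = C·cosβ = 89.5489
L = r1·wrap1 + r2·wrap2 + 2·C·cosβ = 4·2.9413 + 13·3.3419 + 2·89.5489 = 234.3078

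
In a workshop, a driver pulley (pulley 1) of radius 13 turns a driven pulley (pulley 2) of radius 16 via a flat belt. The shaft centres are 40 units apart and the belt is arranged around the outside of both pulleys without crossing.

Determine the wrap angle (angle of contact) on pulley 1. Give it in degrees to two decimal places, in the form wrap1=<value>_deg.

wrap1=171.40_deg

open belt: β = asin((r2−r1)/C) = asin(3/40) = 4.3012°
wrap1 = π − 2β = 171.3976°
wrap2 = π + 2β = 188.6024°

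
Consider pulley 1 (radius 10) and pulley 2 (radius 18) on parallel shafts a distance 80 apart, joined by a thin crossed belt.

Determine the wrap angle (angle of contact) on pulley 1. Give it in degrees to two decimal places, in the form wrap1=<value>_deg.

crossed belt: β = asin((r1+r2)/C) = asin(28/80) = 20.4873°
wrap1 = wrap2 = π + 2β = 220.9746°

wrap1=220.97_deg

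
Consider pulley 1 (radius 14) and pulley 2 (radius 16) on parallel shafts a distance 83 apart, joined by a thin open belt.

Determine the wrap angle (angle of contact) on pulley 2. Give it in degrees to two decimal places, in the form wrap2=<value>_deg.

wrap2=182.76_deg

open belt: β = asin((r2−r1)/C) = asin(2/83) = 1.3808°
wrap1 = π − 2β = 177.2385°
wrap2 = π + 2β = 182.7615°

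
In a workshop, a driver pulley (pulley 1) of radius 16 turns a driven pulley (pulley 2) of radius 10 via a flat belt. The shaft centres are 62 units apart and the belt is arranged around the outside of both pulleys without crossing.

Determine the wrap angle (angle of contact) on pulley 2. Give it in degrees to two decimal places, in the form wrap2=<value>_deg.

open belt: β = asin((r2−r1)/C) = asin(-6/62) = -5.5534°
wrap1 = π − 2β = 191.1069°
wrap2 = π + 2β = 168.8931°

wrap2=168.89_deg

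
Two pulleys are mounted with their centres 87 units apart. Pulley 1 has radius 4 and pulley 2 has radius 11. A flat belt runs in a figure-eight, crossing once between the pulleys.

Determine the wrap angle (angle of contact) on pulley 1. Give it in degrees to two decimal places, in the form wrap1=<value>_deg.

crossed belt: β = asin((r1+r2)/C) = asin(15/87) = 9.9282°
wrap1 = wrap2 = π + 2β = 199.8564°

wrap1=199.86_deg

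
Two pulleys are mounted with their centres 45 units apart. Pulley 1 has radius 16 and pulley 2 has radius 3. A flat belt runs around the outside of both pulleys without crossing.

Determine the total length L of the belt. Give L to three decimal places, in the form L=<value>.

L=153.473

open belt: β = asin((r2−r1)/C) = asin(-13/45) = -16.7914°
wrap1 = π − 2β = 213.5829°
wrap2 = π + 2β = 146.4171°
tangent length = C·cosβ = 43.0813
L = r1·wrap1 + r2·wrap2 + 2·C·cosβ = 16·3.7277 + 3·2.5555 + 2·43.0813 = 153.4726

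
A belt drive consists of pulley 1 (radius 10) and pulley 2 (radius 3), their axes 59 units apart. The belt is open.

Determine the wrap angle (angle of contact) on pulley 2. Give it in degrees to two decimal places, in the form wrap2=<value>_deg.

open belt: β = asin((r2−r1)/C) = asin(-7/59) = -6.8139°
wrap1 = π − 2β = 193.6277°
wrap2 = π + 2β = 166.3723°

wrap2=166.37_deg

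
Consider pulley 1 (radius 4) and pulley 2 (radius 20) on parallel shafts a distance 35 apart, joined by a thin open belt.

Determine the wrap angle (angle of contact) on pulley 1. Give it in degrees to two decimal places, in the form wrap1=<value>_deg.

wrap1=125.59_deg

open belt: β = asin((r2−r1)/C) = asin(16/35) = 27.2029°
wrap1 = π − 2β = 125.5942°
wrap2 = π + 2β = 234.4058°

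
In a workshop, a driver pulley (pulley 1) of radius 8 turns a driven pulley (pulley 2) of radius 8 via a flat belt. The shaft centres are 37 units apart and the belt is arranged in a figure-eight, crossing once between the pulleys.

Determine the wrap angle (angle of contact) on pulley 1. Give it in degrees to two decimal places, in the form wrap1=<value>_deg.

crossed belt: β = asin((r1+r2)/C) = asin(16/37) = 25.6220°
wrap1 = wrap2 = π + 2β = 231.2441°

wrap1=231.24_deg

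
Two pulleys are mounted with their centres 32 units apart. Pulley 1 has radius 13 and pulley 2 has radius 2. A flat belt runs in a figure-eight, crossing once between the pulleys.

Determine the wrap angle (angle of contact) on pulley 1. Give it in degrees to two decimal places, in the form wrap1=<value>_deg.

crossed belt: β = asin((r1+r2)/C) = asin(15/32) = 27.9532°
wrap1 = wrap2 = π + 2β = 235.9064°

wrap1=235.91_deg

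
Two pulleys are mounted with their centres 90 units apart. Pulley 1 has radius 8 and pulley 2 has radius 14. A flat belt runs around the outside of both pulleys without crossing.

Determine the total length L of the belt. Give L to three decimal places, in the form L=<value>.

L=249.515

open belt: β = asin((r2−r1)/C) = asin(6/90) = 3.8226°
wrap1 = π − 2β = 172.3549°
wrap2 = π + 2β = 187.6451°
tangent length = C·cosβ = 89.7998
L = r1·wrap1 + r2·wrap2 + 2·C·cosβ = 8·3.0082 + 14·3.2750 + 2·89.7998 = 249.5152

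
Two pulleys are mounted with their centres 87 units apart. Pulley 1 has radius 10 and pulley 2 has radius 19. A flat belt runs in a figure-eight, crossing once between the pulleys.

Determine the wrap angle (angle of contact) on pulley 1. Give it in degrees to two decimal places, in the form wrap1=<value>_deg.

crossed belt: β = asin((r1+r2)/C) = asin(29/87) = 19.4712°
wrap1 = wrap2 = π + 2β = 218.9424°

wrap1=218.94_deg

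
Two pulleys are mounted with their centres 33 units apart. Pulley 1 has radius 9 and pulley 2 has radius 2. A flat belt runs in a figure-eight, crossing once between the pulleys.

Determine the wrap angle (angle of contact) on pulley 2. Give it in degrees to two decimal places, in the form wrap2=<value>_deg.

crossed belt: β = asin((r1+r2)/C) = asin(11/33) = 19.4712°
wrap1 = wrap2 = π + 2β = 218.9424°

wrap2=218.94_deg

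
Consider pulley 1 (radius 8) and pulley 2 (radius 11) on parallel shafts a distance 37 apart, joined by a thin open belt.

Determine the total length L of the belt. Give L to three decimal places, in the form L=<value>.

open belt: β = asin((r2−r1)/C) = asin(3/37) = 4.6507°
wrap1 = π − 2β = 170.6986°
wrap2 = π + 2β = 189.3014°
tangent length = C·cosβ = 36.8782
L = r1·wrap1 + r2·wrap2 + 2·C·cosβ = 8·2.9793 + 11·3.3039 + 2·36.8782 = 133.9336

L=133.934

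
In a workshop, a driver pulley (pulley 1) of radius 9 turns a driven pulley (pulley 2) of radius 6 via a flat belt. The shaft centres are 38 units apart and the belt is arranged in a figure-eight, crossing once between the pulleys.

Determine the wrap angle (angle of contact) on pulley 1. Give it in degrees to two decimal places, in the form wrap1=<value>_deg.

crossed belt: β = asin((r1+r2)/C) = asin(15/38) = 23.2496°
wrap1 = wrap2 = π + 2β = 226.4991°

wrap1=226.50_deg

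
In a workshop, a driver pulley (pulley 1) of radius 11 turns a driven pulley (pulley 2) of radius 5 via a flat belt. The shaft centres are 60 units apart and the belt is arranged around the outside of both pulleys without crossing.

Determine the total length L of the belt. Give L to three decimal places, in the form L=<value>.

L=170.866

open belt: β = asin((r2−r1)/C) = asin(-6/60) = -5.7392°
wrap1 = π − 2β = 191.4783°
wrap2 = π + 2β = 168.5217°
tangent length = C·cosβ = 59.6992
L = r1·wrap1 + r2·wrap2 + 2·C·cosβ = 11·3.3419 + 5·2.9413 + 2·59.6992 = 170.8660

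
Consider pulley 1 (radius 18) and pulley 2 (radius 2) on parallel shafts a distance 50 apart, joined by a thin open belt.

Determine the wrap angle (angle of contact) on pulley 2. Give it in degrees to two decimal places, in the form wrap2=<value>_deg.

wrap2=142.67_deg

open belt: β = asin((r2−r1)/C) = asin(-16/50) = -18.6629°
wrap1 = π − 2β = 217.3258°
wrap2 = π + 2β = 142.6742°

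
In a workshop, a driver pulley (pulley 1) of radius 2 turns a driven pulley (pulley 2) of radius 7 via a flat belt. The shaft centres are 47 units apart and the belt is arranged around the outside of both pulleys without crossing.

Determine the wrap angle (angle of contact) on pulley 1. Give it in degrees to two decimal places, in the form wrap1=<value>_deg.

wrap1=167.79_deg

open belt: β = asin((r2−r1)/C) = asin(5/47) = 6.1069°
wrap1 = π − 2β = 167.7863°
wrap2 = π + 2β = 192.2137°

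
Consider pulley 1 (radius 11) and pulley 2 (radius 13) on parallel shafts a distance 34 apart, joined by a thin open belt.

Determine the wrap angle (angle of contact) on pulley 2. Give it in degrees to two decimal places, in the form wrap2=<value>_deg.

wrap2=186.74_deg

open belt: β = asin((r2−r1)/C) = asin(2/34) = 3.3723°
wrap1 = π − 2β = 173.2554°
wrap2 = π + 2β = 186.7446°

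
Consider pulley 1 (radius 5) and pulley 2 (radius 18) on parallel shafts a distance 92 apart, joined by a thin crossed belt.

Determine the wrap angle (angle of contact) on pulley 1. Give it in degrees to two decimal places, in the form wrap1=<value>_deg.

wrap1=208.96_deg

crossed belt: β = asin((r1+r2)/C) = asin(23/92) = 14.4775°
wrap1 = wrap2 = π + 2β = 208.9550°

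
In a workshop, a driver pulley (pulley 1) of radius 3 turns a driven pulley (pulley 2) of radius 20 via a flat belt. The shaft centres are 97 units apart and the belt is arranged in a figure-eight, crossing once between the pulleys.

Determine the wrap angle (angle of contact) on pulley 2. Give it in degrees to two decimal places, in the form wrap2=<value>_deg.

wrap2=207.43_deg

crossed belt: β = asin((r1+r2)/C) = asin(23/97) = 13.7162°
wrap1 = wrap2 = π + 2β = 207.4325°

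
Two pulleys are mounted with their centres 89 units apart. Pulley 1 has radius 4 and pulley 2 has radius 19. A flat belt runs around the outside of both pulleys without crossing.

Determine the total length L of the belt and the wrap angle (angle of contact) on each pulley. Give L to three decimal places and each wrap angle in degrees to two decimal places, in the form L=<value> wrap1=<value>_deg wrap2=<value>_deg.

L=252.791 wrap1=160.59_deg wrap2=199.41_deg

open belt: β = asin((r2−r1)/C) = asin(15/89) = 9.7029°
wrap1 = π − 2β = 160.5942°
wrap2 = π + 2β = 199.4058°
tangent length = C·cosβ = 87.7268
L = r1·wrap1 + r2·wrap2 + 2·C·cosβ = 4·2.8029 + 19·3.4803 + 2·87.7268 = 252.7908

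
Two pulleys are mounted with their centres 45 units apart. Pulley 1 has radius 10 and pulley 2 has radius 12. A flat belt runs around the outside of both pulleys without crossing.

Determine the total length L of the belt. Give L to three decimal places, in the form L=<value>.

open belt: β = asin((r2−r1)/C) = asin(2/45) = 2.5473°
wrap1 = π − 2β = 174.9054°
wrap2 = π + 2β = 185.0946°
tangent length = C·cosβ = 44.9555
L = r1·wrap1 + r2·wrap2 + 2·C·cosβ = 10·3.0527 + 12·3.2305 + 2·44.9555 = 159.2039

L=159.204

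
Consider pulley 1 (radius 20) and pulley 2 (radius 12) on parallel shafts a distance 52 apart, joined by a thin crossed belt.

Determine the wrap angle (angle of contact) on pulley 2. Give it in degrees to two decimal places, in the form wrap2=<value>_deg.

wrap2=255.96_deg

crossed belt: β = asin((r1+r2)/C) = asin(32/52) = 37.9799°
wrap1 = wrap2 = π + 2β = 255.9597°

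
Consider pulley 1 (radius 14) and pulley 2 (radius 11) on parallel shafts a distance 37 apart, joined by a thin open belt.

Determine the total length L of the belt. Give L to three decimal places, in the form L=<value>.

open belt: β = asin((r2−r1)/C) = asin(-3/37) = -4.6507°
wrap1 = π − 2β = 189.3014°
wrap2 = π + 2β = 170.6986°
tangent length = C·cosβ = 36.8782
L = r1·wrap1 + r2·wrap2 + 2·C·cosβ = 14·3.3039 + 11·2.9793 + 2·36.8782 = 152.7832

L=152.783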